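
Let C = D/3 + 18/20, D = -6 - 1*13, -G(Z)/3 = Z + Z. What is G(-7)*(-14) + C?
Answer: -17803/30 ≈ -593.43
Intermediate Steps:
G(Z) = -6*Z (G(Z) = -3*(Z + Z) = -6*Z)
D = -19 (D = -6 - 13 = -19)
C = -163/30 (C = -19/3 + 18/20 = -19*1/3 + 18*(1/20) = -19/3 + 9/10 = -163/30 ≈ -5.4333)
G(-7)*(-14) + C = -6*(-7)*(-14) - 163/30 = 42*(-14) - 163/30 = -588 - 163/30 = -17803/30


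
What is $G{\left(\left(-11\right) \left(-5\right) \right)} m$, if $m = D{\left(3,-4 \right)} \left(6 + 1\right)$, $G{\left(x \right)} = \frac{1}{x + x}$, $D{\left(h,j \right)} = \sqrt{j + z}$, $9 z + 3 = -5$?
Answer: $\frac{7 i \sqrt{11}}{165} \approx 0.14071 i$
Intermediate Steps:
$z = - \frac{8}{9}$ ($z = - \frac{1}{3} + \frac{1}{9} \left(-5\right) = - \frac{1}{3} - \frac{5}{9} = - \frac{8}{9} \approx -0.88889$)
$D{\left(h,j \right)} = \sqrt{- \frac{8}{9} + j}$ ($D{\left(h,j \right)} = \sqrt{j - \frac{8}{9}} = \sqrt{- \frac{8}{9} + j}$)
$G{\left(x \right)} = \frac{1}{2 x}$
$m = \frac{14 i \sqrt{11}}{3}$ ($m = \frac{\sqrt{-8 + 9 \left(-4\right)}}{3} \left(6 + 1\right) = \frac{\sqrt{-8 - 36}}{3} \cdot 7 = \frac{\sqrt{-44}}{3} \cdot 7 = \frac{2 i \sqrt{11}}{3} \cdot 7 = \frac{14 i \sqrt{11}}{3} \approx 15.478 i$)
$G{\left(\left(-11\right) \left(-5\right) \right)} m = \frac{1}{2 \left(\left(-11\right) \left(-5\right)\right)} \frac{14 i \sqrt{11}}{3} = \frac{1}{2 \cdot 55} \frac{14 i \sqrt{11}}{3} = \frac{1}{2} \cdot \frac{1}{55} \frac{14 i \sqrt{11}}{3} = \frac{\frac{14}{3} i \sqrt{11}}{110} = \frac{7 i \sqrt{11}}{165}$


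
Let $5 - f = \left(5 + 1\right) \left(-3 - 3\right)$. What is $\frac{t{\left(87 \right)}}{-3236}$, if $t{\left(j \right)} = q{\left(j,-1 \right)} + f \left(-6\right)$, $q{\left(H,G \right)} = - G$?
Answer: $\frac{245}{3236} \approx 0.075711$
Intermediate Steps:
$f = 41$ ($f = 5 - \left(5 + 1\right) \left(-3 - 3\right) = 5 - 6 \left(-6\right) = 5 - -36 = 5 + 36 = 41$)
$t{\left(j \right)} = -245$ ($t{\left(j \right)} = \left(-1\right) \left(-1\right) + 41 \left(-6\right) = 1 - 246 = -245$)
$\frac{t{\left(87 \right)}}{-3236} = - \frac{245}{-3236} = \left(-245\right) \left(- \frac{1}{3236}\right) = \frac{245}{3236}$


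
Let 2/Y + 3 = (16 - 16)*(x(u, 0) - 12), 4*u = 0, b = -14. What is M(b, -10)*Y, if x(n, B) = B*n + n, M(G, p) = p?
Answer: 20/3 ≈ 6.6667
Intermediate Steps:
u = 0 (u = (1/4)*0 = 0)
x(n, B) = n + B*n
Y = -2/3 (Y = 2/(-3 + (16 - 16)*(0*(1 + 0) - 12)) = 2/(-3 + 0*(0*1 - 12)) = 2/(-3 + 0*(0 - 12)) = 2/(-3 + 0*(-12)) = 2/(-3 + 0) = 2/(-3) = 2*(-1/3) = -2/3 ≈ -0.66667)
M(b, -10)*Y = -10*(-2/3) = 20/3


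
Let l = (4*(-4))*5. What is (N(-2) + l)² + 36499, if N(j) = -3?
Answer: 43388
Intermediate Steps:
l = -80 (l = -16*5 = -80)
(N(-2) + l)² + 36499 = (-3 - 80)² + 36499 = (-83)² + 36499 = 6889 + 36499 = 43388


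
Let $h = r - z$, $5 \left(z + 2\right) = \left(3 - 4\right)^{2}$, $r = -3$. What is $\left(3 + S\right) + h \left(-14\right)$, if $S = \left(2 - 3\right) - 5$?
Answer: $\frac{69}{5} \approx 13.8$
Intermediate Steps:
$z = - \frac{9}{5}$ ($z = -2 + \frac{\left(3 - 4\right)^{2}}{5} = -2 + \frac{\left(-1\right)^{2}}{5} = -2 + \frac{1}{5} \cdot 1 = -2 + \frac{1}{5} = - \frac{9}{5} \approx -1.8$)
$S = -6$ ($S = -1 - 5 = -6$)
$h = - \frac{6}{5}$ ($h = -3 - - \frac{9}{5} = -3 + \frac{9}{5} = - \frac{6}{5} \approx -1.2$)
$\left(3 + S\right) + h \left(-14\right) = \left(3 - 6\right) - - \frac{84}{5} = -3 + \frac{84}{5} = \frac{69}{5}$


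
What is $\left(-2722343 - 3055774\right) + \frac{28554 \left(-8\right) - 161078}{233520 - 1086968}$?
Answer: $- \frac{2465661003953}{426724} \approx -5.7781 \cdot 10^{6}$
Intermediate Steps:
$\left(-2722343 - 3055774\right) + \frac{28554 \left(-8\right) - 161078}{233520 - 1086968} = -5778117 + \frac{-228432 - 161078}{-853448} = -5778117 - - \frac{194755}{426724} = -5778117 + \frac{194755}{426724} = - \frac{2465661003953}{426724}$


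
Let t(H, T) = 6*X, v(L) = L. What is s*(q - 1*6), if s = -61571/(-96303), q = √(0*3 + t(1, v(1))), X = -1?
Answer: -123142/32101 + 61571*I*√6/96303 ≈ -3.8361 + 1.5661*I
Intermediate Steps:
t(H, T) = -6 (t(H, T) = 6*(-1) = -6)
q = I*√6 (q = √(0*3 - 6) = √(0 - 6) = √(-6) = I*√6 ≈ 2.4495*I)
s = 61571/96303 (s = -61571*(-1/96303) = 61571/96303 ≈ 0.63935)
s*(q - 1*6) = 61571*(I*√6 - 1*6)/96303 = 61571*(I*√6 - 6)/96303 = 61571*(-6 + I*√6)/96303 = -123142/32101 + 61571*I*√6/96303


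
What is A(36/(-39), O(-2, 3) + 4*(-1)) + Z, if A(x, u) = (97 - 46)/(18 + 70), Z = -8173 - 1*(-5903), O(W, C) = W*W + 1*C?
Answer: -199709/88 ≈ -2269.4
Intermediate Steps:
O(W, C) = C + W² (O(W, C) = W² + C = C + W²)
Z = -2270 (Z = -8173 + 5903 = -2270)
A(x, u) = 51/88
A(36/(-39), O(-2, 3) + 4*(-1)) + Z = 51/88 - 2270 = -199709/88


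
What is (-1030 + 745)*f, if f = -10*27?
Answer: 76950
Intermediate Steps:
f = -270
(-1030 + 745)*f = (-1030 + 745)*(-270) = -285*(-270) = 76950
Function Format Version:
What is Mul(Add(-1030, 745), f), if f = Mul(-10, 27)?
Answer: 76950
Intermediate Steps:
f = -270
Mul(Add(-1030, 745), f) = Mul(Add(-1030, 745), -270) = Mul(-285, -270) = 76950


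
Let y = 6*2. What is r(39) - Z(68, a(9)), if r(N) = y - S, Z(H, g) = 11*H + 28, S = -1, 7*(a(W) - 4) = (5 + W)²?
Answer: -763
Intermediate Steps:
a(W) = 4 + (5 + W)²/7
y = 12
Z(H, g) = 28 + 11*H
r(N) = 13 (r(N) = 12 - 1*(-1) = 12 + 1 = 13)
r(39) - Z(68, a(9)) = 13 - (28 + 11*68) = 13 - (28 + 748) = 13 - 1*776 = 13 - 776 = -763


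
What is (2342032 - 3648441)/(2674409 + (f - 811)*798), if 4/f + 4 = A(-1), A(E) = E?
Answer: -6532045/10132963 ≈ -0.64463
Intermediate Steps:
f = -4/5 (f = 4/(-4 - 1) = 4/(-5) = 4*(-1/5) = -4/5 ≈ -0.80000)
(2342032 - 3648441)/(2674409 + (f - 811)*798) = (2342032 - 3648441)/(2674409 + (-4/5 - 811)*798) = -1306409/(2674409 - 4059/5*798) = -1306409/(2674409 - 3239082/5) = -1306409/10132963/5 = -1306409*5/10132963 = -6532045/10132963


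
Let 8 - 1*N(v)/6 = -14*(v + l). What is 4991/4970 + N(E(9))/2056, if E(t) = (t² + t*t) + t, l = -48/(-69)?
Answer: 16876159/2098405 ≈ 8.0424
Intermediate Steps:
l = 16/23 (l = -48*(-1/69) = 16/23 ≈ 0.69565)
E(t) = t + 2*t² (E(t) = (t² + t²) + t = 2*t² + t = t + 2*t²)
N(v) = 2448/23 + 84*v (N(v) = 48 - (-84)*(v + 16/23) = 48 - (-84)*(16/23 + v) = 48 - 6*(-224/23 - 14*v) = 48 + (1344/23 + 84*v) = 2448/23 + 84*v)
4991/4970 + N(E(9))/2056 = 4991/4970 + (2448/23 + 84*(9*(1 + 2*9)))/2056 = 4991*(1/4970) + (2448/23 + 84*(9*(1 + 18)))*(1/2056) = 713/710 + (2448/23 + 84*(9*19))*(1/2056) = 713/710 + (2448/23 + 84*171)*(1/2056) = 713/710 + (2448/23 + 14364)*(1/2056) = 713/710 + (332820/23)*(1/2056) = 713/710 + 83205/11822 = 16876159/2098405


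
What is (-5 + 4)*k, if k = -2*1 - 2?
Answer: 4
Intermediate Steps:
k = -4 (k = -2 - 2 = -4)
(-5 + 4)*k = (-5 + 4)*(-4) = -1*(-4) = 4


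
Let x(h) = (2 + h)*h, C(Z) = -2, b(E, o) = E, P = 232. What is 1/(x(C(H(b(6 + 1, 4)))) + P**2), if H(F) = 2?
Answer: 1/53824 ≈ 1.8579e-5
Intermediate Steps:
x(h) = h*(2 + h)
1/(x(C(H(b(6 + 1, 4)))) + P**2) = 1/(-2*(2 - 2) + 232**2) = 1/(-2*0 + 53824) = 1/(0 + 53824) = 1/53824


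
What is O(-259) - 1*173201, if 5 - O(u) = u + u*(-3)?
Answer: -173714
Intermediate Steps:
O(u) = 5 + 2*u (O(u) = 5 - (u + u*(-3)) = 5 - (u - 3*u) = 5 - (-2)*u = 5 + 2*u)
O(-259) - 1*173201 = (5 + 2*(-259)) - 1*173201 = (5 - 518) - 173201 = -513 - 173201 = -173714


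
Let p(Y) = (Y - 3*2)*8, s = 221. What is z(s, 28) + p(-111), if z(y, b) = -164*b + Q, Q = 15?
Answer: -5513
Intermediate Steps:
z(y, b) = 15 - 164*b (z(y, b) = -164*b + 15 = 15 - 164*b)
p(Y) = -48 + 8*Y (p(Y) = (Y - 6)*8 = (-6 + Y)*8 = -48 + 8*Y)
z(s, 28) + p(-111) = (15 - 164*28) + (-48 + 8*(-111)) = (15 - 4592) + (-48 - 888) = -4577 - 936 = -5513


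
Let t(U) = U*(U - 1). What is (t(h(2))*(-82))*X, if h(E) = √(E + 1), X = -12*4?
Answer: 11808 - 3936*√3 ≈ 4990.6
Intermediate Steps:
X = -48
h(E) = √(1 + E)
t(U) = U*(-1 + U)
(t(h(2))*(-82))*X = ((√(1 + 2)*(-1 + √(1 + 2)))*(-82))*(-48) = ((√3*(-1 + √3))*(-82))*(-48) = -82*√3*(-1 + √3)*(-48) = 3936*√3*(-1 + √3)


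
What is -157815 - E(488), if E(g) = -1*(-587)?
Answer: -158402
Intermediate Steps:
E(g) = 587
-157815 - E(488) = -157815 - 1*587 = -157815 - 587 = -158402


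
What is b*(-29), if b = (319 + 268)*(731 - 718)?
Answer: -221299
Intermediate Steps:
b = 7631 (b = 587*13 = 7631)
b*(-29) = 7631*(-29) = -221299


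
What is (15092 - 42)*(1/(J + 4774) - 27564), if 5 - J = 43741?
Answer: -1154494711675/2783 ≈ -4.1484e+8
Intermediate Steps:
J = -43736 (J = 5 - 1*43741 = 5 - 43741 = -43736)
(15092 - 42)*(1/(J + 4774) - 27564) = (15092 - 42)*(1/(-43736 + 4774) - 27564) = 15050*(1/(-38962) - 27564) = 15050*(-1/38962 - 27564) = 15050*(-1073948569/38962) = -1154494711675/2783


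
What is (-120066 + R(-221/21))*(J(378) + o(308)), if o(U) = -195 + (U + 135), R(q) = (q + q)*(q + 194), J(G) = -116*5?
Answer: 18144507824/441 ≈ 4.1144e+7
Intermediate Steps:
J(G) = -580
R(q) = 2*q*(194 + q) (R(q) = (2*q)*(194 + q) = 2*q*(194 + q))
o(U) = -60 + U (o(U) = -195 + (135 + U) = -60 + U)
(-120066 + R(-221/21))*(J(378) + o(308)) = (-120066 + 2*(-221/21)*(194 - 221/21))*(-580 + (-60 + 308)) = (-120066 + 2*(-221*1/21)*(194 - 221*1/21))*(-580 + 248) = (-120066 + 2*(-221/21)*(194 - 221/21))*(-332) = (-120066 + 2*(-221/21)*(3853/21))*(-332) = (-120066 - 1703026/441)*(-332) = -54652132/441*(-332) = 18144507824/441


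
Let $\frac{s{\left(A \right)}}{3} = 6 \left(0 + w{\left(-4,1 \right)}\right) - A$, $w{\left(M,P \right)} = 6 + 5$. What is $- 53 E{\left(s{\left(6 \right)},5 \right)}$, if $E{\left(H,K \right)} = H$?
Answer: $-9540$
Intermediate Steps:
$w{\left(M,P \right)} = 11$
$s{\left(A \right)} = 198 - 3 A$ ($s{\left(A \right)} = 3 \left(6 \left(0 + 11\right) - A\right) = 3 \left(6 \cdot 11 - A\right) = 3 \left(66 - A\right) = 198 - 3 A$)
$- 53 E{\left(s{\left(6 \right)},5 \right)} = - 53 \left(198 - 18\right) = \left(-53\right) 180 = -9540$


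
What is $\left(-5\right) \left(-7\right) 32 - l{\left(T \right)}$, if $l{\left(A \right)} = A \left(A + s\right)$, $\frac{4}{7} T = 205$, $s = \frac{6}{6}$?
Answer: $- \frac{2047045}{16} \approx -1.2794 \cdot 10^{5}$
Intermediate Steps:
$s = 1$ ($s = 6 \cdot \frac{1}{6} = 1$)
$T = \frac{1435}{4}$ ($T = \frac{7}{4} \cdot 205 = \frac{1435}{4} \approx 358.75$)
$l{\left(A \right)} = A \left(1 + A\right)$ ($l{\left(A \right)} = A \left(A + 1\right) = A \left(1 + A\right)$)
$\left(-5\right) \left(-7\right) 32 - l{\left(T \right)} = \left(-5\right) \left(-7\right) 32 - \frac{1435 \left(1 + \frac{1435}{4}\right)}{4} = 35 \cdot 32 - \frac{1435}{4} \cdot \frac{1439}{4} = 1120 - \frac{2064965}{16} = - \frac{2047045}{16}$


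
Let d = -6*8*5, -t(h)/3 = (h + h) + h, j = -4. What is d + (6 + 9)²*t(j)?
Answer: 7860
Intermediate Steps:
t(h) = -9*h (t(h) = -3*((h + h) + h) = -3*(2*h + h) = -9*h)
d = -240 (d = -48*5 = -240)
d + (6 + 9)²*t(j) = -240 + (6 + 9)²*(-9*(-4)) = -240 + 15²*36 = -240 + 225*36 = -240 + 8100 = 7860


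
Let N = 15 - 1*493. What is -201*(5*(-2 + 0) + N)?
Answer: 98088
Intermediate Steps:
N = -478 (N = 15 - 493 = -478)
-201*(5*(-2 + 0) + N) = -201*(5*(-2 + 0) - 478) = -201*(5*(-2) - 478) = -201*(-10 - 478) = -201*(-488) = 98088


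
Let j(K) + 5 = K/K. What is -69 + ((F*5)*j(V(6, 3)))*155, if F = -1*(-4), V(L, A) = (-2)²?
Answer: -12469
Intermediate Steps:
V(L, A) = 4
j(K) = -4 (j(K) = -5 + K/K = -5 + 1 = -4)
F = 4
-69 + ((F*5)*j(V(6, 3)))*155 = -69 + ((4*5)*(-4))*155 = -69 + (20*(-4))*155 = -69 - 80*155 = -69 - 12400 = -12469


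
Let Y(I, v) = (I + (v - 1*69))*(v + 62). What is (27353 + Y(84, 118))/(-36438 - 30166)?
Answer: -51293/66604 ≈ -0.77012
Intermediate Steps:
Y(I, v) = (62 + v)*(-69 + I + v) (Y(I, v) = (I + (v - 69))*(62 + v) = (I + (-69 + v))*(62 + v) = (-69 + I + v)*(62 + v) = (62 + v)*(-69 + I + v))
(27353 + Y(84, 118))/(-36438 - 30166) = (27353 + (-4278 + 118² - 7*118 + 62*84 + 84*118))/(-36438 - 30166) = (27353 + (-4278 + 13924 - 826 + 5208 + 9912))/(-66604) = (27353 + 23940)*(-1/66604) = 51293*(-1/66604) = -51293/66604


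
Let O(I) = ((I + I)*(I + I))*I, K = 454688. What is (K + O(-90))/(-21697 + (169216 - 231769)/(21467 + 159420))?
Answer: 27826208984/245297987 ≈ 113.44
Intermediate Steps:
O(I) = 4*I**3 (O(I) = ((2*I)*(2*I))*I = (4*I**2)*I = 4*I**3)
(K + O(-90))/(-21697 + (169216 - 231769)/(21467 + 159420)) = (454688 + 4*(-90)**3)/(-21697 + (169216 - 231769)/(21467 + 159420)) = (454688 + 4*(-729000))/(-21697 - 62553/180887) = (454688 - 2916000)/(-21697 - 62553*1/180887) = -2461312/(-21697 - 62553/180887) = -2461312/(-3924767792/180887) = -2461312*(-180887/3924767792) = 27826208984/245297987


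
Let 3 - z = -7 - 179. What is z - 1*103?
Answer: 86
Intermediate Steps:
z = 189 (z = 3 - (-7 - 179) = 3 - 1*(-186) = 3 + 186 = 189)
z - 1*103 = 189 - 1*103 = 189 - 103 = 86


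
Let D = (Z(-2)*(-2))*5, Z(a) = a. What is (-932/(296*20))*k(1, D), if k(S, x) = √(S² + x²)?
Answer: -233*√401/1480 ≈ -3.1526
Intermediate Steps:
D = 20 (D = -2*(-2)*5 = 4*5 = 20)
(-932/(296*20))*k(1, D) = (-932/(296*20))*√(1² + 20²) = (-932/5920)*√(1 + 400) = (-932*1/5920)*√401 = -233*√401/1480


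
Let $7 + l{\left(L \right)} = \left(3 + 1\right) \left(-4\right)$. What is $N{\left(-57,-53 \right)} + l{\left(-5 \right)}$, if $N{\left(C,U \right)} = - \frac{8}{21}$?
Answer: $- \frac{491}{21} \approx -23.381$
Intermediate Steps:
$N{\left(C,U \right)} = - \frac{8}{21}$ ($N{\left(C,U \right)} = \left(-8\right) \frac{1}{21} = - \frac{8}{21}$)
$l{\left(L \right)} = -23$ ($l{\left(L \right)} = -7 + \left(3 + 1\right) \left(-4\right) = -7 + 4 \left(-4\right) = -7 - 16 = -23$)
$N{\left(-57,-53 \right)} + l{\left(-5 \right)} = - \frac{8}{21} - 23 = - \frac{491}{21}$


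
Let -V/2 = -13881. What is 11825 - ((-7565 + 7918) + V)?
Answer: -16290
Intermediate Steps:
V = 27762 (V = -2*(-13881) = 27762)
11825 - ((-7565 + 7918) + V) = 11825 - ((-7565 + 7918) + 27762) = 11825 - (353 + 27762) = 11825 - 1*28115 = 11825 - 28115 = -16290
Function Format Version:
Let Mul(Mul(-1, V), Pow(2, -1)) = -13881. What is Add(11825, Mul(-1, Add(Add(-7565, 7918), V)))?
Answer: -16290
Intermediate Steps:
V = 27762 (V = Mul(-2, -13881) = 27762)
Add(11825, Mul(-1, Add(Add(-7565, 7918), V))) = Add(11825, Mul(-1, Add(Add(-7565, 7918), 27762))) = Add(11825, Mul(-1, Add(353, 27762))) = Add(11825, Mul(-1, 28115)) = Add(11825, -28115) = -16290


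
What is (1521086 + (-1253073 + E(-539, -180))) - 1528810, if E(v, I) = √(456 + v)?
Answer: -1260797 + I*√83 ≈ -1.2608e+6 + 9.1104*I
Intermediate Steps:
(1521086 + (-1253073 + E(-539, -180))) - 1528810 = (1521086 + (-1253073 + √(456 - 539))) - 1528810 = (1521086 + (-1253073 + √(-83))) - 1528810 = (1521086 + (-1253073 + I*√83)) - 1528810 = (268013 + I*√83) - 1528810 = -1260797 + I*√83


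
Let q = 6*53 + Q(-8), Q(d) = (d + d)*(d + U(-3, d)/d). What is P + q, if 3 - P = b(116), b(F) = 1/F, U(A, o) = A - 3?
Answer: 50691/116 ≈ 436.99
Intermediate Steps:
U(A, o) = -3 + A
Q(d) = 2*d*(d - 6/d) (Q(d) = (d + d)*(d + (-3 - 3)/d) = (2*d)*(d - 6/d) = 2*d*(d - 6/d))
q = 434 (q = 6*53 + (-12 + 2*(-8)²) = 318 + (-12 + 2*64) = 318 + (-12 + 128) = 318 + 116 = 434)
P = 347/116 (P = 3 - 1/116 = 347/116 ≈ 2.9914)
P + q = 347/116 + 434 = 50691/116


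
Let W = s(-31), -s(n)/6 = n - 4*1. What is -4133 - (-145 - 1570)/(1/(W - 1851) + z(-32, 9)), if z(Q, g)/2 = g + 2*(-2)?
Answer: -65004082/16409 ≈ -3961.5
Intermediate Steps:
s(n) = 24 - 6*n (s(n) = -6*(n - 4*1) = -6*(n - 4) = -6*(-4 + n) = 24 - 6*n)
W = 210 (W = 24 - 6*(-31) = 24 + 186 = 210)
z(Q, g) = -8 + 2*g (z(Q, g) = 2*(g + 2*(-2)) = 2*(g - 4) = 2*(-4 + g) = -8 + 2*g)
-4133 - (-145 - 1570)/(1/(W - 1851) + z(-32, 9)) = -4133 - (-145 - 1570)/(1/(210 - 1851) + (-8 + 2*9)) = -4133 - (-1715)/(1/(-1641) + (-8 + 18)) = -4133 - (-1715)/(-1/1641 + 10) = -4133 - (-1715)/16409/1641 = -4133 - (-1715)*1641/16409 = -4133 - 1*(-2814315/16409) = -4133 + 2814315/16409 = -65004082/16409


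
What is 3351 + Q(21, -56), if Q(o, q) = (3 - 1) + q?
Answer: 3297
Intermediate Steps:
Q(o, q) = 2 + q
3351 + Q(21, -56) = 3351 + (2 - 56) = 3351 - 54 = 3297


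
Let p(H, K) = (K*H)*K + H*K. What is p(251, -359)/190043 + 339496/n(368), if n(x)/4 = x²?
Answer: 2192387752455/12868191616 ≈ 170.37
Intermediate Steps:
p(H, K) = H*K + H*K² (p(H, K) = (H*K)*K + H*K = H*K² + H*K = H*K + H*K²)
n(x) = 4*x²
p(251, -359)/190043 + 339496/n(368) = (251*(-359)*(1 - 359))/190043 + 339496/((4*368²)) = (251*(-359)*(-358))*(1/190043) + 339496/((4*135424)) = 32259022*(1/190043) + 339496/541696 = 32259022/190043 + 339496*(1/541696) = 32259022/190043 + 42437/67712 = 2192387752455/12868191616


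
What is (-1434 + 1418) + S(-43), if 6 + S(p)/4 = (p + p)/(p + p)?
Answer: -36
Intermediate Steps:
S(p) = -20 (S(p) = -24 + 4*((p + p)/(p + p)) = -24 + 4*((2*p)/((2*p))) = -24 + 4*((2*p)*(1/(2*p))) = -24 + 4*1 = -24 + 4 = -20)
(-1434 + 1418) + S(-43) = (-1434 + 1418) - 20 = -16 - 20 = -36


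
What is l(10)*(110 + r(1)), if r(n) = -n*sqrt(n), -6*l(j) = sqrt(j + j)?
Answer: -109*sqrt(5)/3 ≈ -81.244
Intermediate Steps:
l(j) = -sqrt(2)*sqrt(j)/6 (l(j) = -sqrt(j + j)/6 = -sqrt(2)*sqrt(j)/6)
r(n) = -n**(3/2)
l(10)*(110 + r(1)) = (-sqrt(2)*sqrt(10)/6)*(110 - 1**(3/2)) = (-sqrt(5)/3)*(110 - 1*1) = (-sqrt(5)/3)*(110 - 1) = -sqrt(5)/3*109 = -109*sqrt(5)/3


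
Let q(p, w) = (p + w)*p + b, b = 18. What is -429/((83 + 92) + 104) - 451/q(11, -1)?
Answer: -60247/11904 ≈ -5.0611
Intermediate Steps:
q(p, w) = 18 + p*(p + w) (q(p, w) = (p + w)*p + 18 = p*(p + w) + 18 = 18 + p*(p + w))
-429/((83 + 92) + 104) - 451/q(11, -1) = -429/((83 + 92) + 104) - 451/(18 + 11**2 + 11*(-1)) = -429/(175 + 104) - 451/(18 + 121 - 11) = -429/279 - 451/128 = -429*1/279 - 451*1/128 = -143/93 - 451/128 = -60247/11904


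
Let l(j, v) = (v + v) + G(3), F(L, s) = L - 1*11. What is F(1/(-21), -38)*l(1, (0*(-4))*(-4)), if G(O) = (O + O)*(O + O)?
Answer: -2784/7 ≈ -397.71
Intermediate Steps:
G(O) = 4*O**2 (G(O) = (2*O)*(2*O) = 4*O**2)
F(L, s) = -11 + L (F(L, s) = L - 11 = -11 + L)
l(j, v) = 36 + 2*v (l(j, v) = (v + v) + 4*3**2 = 2*v + 4*9 = 2*v + 36 = 36 + 2*v)
F(1/(-21), -38)*l(1, (0*(-4))*(-4)) = (-11 + 1/(-21))*(36 + 2*((0*(-4))*(-4))) = (-11 - 1/21)*(36 + 2*(0*(-4))) = -232*(36 + 2*0)/21 = -232*(36 + 0)/21 = -232/21*36 = -2784/7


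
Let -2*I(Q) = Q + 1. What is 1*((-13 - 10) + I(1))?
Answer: -24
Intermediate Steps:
I(Q) = -½ - Q/2 (I(Q) = -(Q + 1)/2 = -(1 + Q)/2 = -½ - Q/2)
1*((-13 - 10) + I(1)) = 1*((-13 - 10) + (-½ - ½*1)) = 1*(-23 + (-½ - ½)) = 1*(-23 - 1) = 1*(-24) = -24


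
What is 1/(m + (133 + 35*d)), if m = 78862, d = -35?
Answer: 1/77770 ≈ 1.2858e-5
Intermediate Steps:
1/(m + (133 + 35*d)) = 1/(78862 + (133 + 35*(-35))) = 1/(78862 + (133 - 1225)) = 1/(78862 - 1092) = 1/77770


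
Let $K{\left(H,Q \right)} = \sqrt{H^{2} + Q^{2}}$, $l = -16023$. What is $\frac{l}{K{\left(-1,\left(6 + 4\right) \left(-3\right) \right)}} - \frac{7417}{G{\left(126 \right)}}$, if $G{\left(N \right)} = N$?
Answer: $- \frac{7417}{126} - \frac{16023 \sqrt{901}}{901} \approx -592.67$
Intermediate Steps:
$\frac{l}{K{\left(-1,\left(6 + 4\right) \left(-3\right) \right)}} - \frac{7417}{G{\left(126 \right)}} = - \frac{16023}{\sqrt{\left(-1\right)^{2} + \left(\left(6 + 4\right) \left(-3\right)\right)^{2}}} - \frac{7417}{126} = - \frac{16023}{\sqrt{1 + \left(10 \left(-3\right)\right)^{2}}} - \frac{7417}{126} = - \frac{16023}{\sqrt{1 + \left(-30\right)^{2}}} - \frac{7417}{126} = - \frac{16023}{\sqrt{1 + 900}} - \frac{7417}{126} = - \frac{16023}{\sqrt{901}} - \frac{7417}{126} = - 16023 \frac{\sqrt{901}}{901} - \frac{7417}{126} = - \frac{16023 \sqrt{901}}{901} - \frac{7417}{126} = - \frac{7417}{126} - \frac{16023 \sqrt{901}}{901}$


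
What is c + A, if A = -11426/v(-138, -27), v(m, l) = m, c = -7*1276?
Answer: -610595/69 ≈ -8849.2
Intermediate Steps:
c = -8932
A = 5713/69 (A = -11426/(-138) = -11426*(-1/138) = 5713/69 ≈ 82.797)
c + A = -8932 + 5713/69 = -610595/69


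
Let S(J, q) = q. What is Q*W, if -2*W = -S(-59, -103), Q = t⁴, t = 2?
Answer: -824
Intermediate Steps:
Q = 16 (Q = 2⁴ = 16)
W = -103/2 (W = -(-1)*(-103)/2 = -½*103 = -103/2 ≈ -51.500)
Q*W = 16*(-103/2) = -824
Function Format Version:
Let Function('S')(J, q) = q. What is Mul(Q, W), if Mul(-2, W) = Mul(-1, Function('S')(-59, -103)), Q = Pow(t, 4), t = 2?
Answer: -824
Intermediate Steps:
Q = 16 (Q = Pow(2, 4) = 16)
W = Rational(-103, 2) (W = Mul(Rational(-1, 2), Mul(-1, -103)) = Mul(Rational(-1, 2), 103) = Rational(-103, 2) ≈ -51.500)
Mul(Q, W) = Mul(16, Rational(-103, 2)) = -824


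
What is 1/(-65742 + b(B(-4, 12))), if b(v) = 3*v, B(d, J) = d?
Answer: -1/65754 ≈ -1.5208e-5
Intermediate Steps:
1/(-65742 + b(B(-4, 12))) = 1/(-65742 + 3*(-4)) = 1/(-65742 - 12) = 1/(-65754) = -1/65754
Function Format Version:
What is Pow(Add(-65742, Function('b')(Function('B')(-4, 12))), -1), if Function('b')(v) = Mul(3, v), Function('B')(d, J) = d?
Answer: Rational(-1, 65754) ≈ -1.5208e-5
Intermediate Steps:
Pow(Add(-65742, Function('b')(Function('B')(-4, 12))), -1) = Pow(Add(-65742, Mul(3, -4)), -1) = Pow(Add(-65742, -12), -1) = Pow(-65754, -1) = Rational(-1, 65754)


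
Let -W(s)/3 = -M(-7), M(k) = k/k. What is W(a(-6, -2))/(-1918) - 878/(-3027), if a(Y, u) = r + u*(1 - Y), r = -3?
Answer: 1674923/5805786 ≈ 0.28849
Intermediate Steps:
M(k) = 1
a(Y, u) = -3 + u*(1 - Y)
W(s) = 3 (W(s) = -(-3) = -3*(-1) = 3)
W(a(-6, -2))/(-1918) - 878/(-3027) = 3/(-1918) - 878/(-3027) = 3*(-1/1918) - 878*(-1/3027) = -3/1918 + 878/3027 = 1674923/5805786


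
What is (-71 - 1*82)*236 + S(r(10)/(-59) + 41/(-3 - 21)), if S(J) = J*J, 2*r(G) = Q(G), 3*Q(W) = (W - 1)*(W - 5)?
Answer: -72391807247/2005056 ≈ -36105.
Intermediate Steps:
Q(W) = (-1 + W)*(-5 + W)/3 (Q(W) = ((W - 1)*(W - 5))/3 = ((-1 + W)*(-5 + W))/3 = (-1 + W)*(-5 + W)/3)
r(G) = ⅚ - G + G²/6 (r(G) = (5/3 - 2*G + G²/3)/2 = ⅚ - G + G²/6)
S(J) = J²
(-71 - 1*82)*236 + S(r(10)/(-59) + 41/(-3 - 21)) = (-71 - 1*82)*236 + ((⅚ - 1*10 + (⅙)*10²)/(-59) + 41/(-3 - 21))² = (-71 - 82)*236 + ((⅚ - 10 + (⅙)*100)*(-1/59) + 41/(-24))² = -153*236 + ((⅚ - 10 + 50/3)*(-1/59) + 41*(-1/24))² = -36108 + ((15/2)*(-1/59) - 41/24)² = -36108 + (-15/118 - 41/24)² = -36108 + (-2599/1416)² = -36108 + 6754801/2005056 = -72391807247/2005056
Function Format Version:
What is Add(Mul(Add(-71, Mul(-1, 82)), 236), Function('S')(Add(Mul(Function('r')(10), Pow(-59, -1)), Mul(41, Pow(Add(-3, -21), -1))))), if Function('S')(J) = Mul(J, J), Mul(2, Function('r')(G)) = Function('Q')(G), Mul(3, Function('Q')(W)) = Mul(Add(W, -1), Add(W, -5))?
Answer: Rational(-72391807247, 2005056) ≈ -36105.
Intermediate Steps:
Function('Q')(W) = Mul(Rational(1, 3), Add(-1, W), Add(-5, W)) (Function('Q')(W) = Mul(Rational(1, 3), Mul(Add(W, -1), Add(W, -5))) = Mul(Rational(1, 3), Mul(Add(-1, W), Add(-5, W))) = Mul(Rational(1, 3), Add(-1, W), Add(-5, W)))
Function('r')(G) = Add(Rational(5, 6), Mul(-1, G), Mul(Rational(1, 6), Pow(G, 2))) (Function('r')(G) = Mul(Rational(1, 2), Add(Rational(5, 3), Mul(-2, G), Mul(Rational(1, 3), Pow(G, 2)))) = Add(Rational(5, 6), Mul(-1, G), Mul(Rational(1, 6), Pow(G, 2))))
Function('S')(J) = Pow(J, 2)
Add(Mul(Add(-71, Mul(-1, 82)), 236), Function('S')(Add(Mul(Function('r')(10), Pow(-59, -1)), Mul(41, Pow(Add(-3, -21), -1))))) = Add(Mul(Add(-71, Mul(-1, 82)), 236), Pow(Add(Mul(Add(Rational(5, 6), Mul(-1, 10), Mul(Rational(1, 6), Pow(10, 2))), Pow(-59, -1)), Mul(41, Pow(Add(-3, -21), -1))), 2)) = Add(Mul(Add(-71, -82), 236), Pow(Add(Mul(Add(Rational(5, 6), -10, Mul(Rational(1, 6), 100)), Rational(-1, 59)), Mul(41, Pow(-24, -1))), 2)) = Add(Mul(-153, 236), Pow(Add(Mul(Add(Rational(5, 6), -10, Rational(50, 3)), Rational(-1, 59)), Mul(41, Rational(-1, 24))), 2)) = Add(-36108, Pow(Add(Mul(Rational(15, 2), Rational(-1, 59)), Rational(-41, 24)), 2)) = Add(-36108, Pow(Add(Rational(-15, 118), Rational(-41, 24)), 2)) = Add(-36108, Pow(Rational(-2599, 1416), 2)) = Add(-36108, Rational(6754801, 2005056)) = Rational(-72391807247, 2005056)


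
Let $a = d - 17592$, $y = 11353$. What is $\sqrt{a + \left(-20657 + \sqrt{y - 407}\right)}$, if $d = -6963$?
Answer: $\sqrt{-45212 + \sqrt{10946}} \approx 212.39 i$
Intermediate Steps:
$a = -24555$ ($a = -6963 - 17592 = -24555$)
$\sqrt{a + \left(-20657 + \sqrt{y - 407}\right)} = \sqrt{-24555 - \left(20657 - \sqrt{11353 - 407}\right)} = \sqrt{-24555 - \left(20657 - \sqrt{10946}\right)} = \sqrt{-45212 + \sqrt{10946}}$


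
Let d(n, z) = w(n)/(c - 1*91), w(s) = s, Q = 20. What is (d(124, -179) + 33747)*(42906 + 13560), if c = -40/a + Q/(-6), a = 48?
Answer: 1088031665538/571 ≈ 1.9055e+9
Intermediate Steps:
c = -25/6 (c = -40/48 + 20/(-6) = -40*1/48 + 20*(-⅙) = -⅚ - 10/3 = -25/6 ≈ -4.1667)
d(n, z) = -6*n/571 (d(n, z) = n/(-25/6 - 1*91) = n/(-25/6 - 91) = n/(-571/6) = n*(-6/571) = -6*n/571)
(d(124, -179) + 33747)*(42906 + 13560) = (-6/571*124 + 33747)*(42906 + 13560) = (-744/571 + 33747)*56466 = (19268793/571)*56466 = 1088031665538/571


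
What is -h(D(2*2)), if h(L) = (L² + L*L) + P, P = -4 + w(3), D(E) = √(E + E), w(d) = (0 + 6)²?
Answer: -48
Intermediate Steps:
w(d) = 36 (w(d) = 6² = 36)
D(E) = √2*√E (D(E) = √(2*E) = √2*√E)
P = 32 (P = -4 + 36 = 32)
h(L) = 32 + 2*L² (h(L) = (L² + L*L) + 32 = (L² + L²) + 32 = 2*L² + 32 = 32 + 2*L²)
-h(D(2*2)) = -(32 + 2*(√2*√(2*2))²) = -(32 + 2*(√2*√4)²) = -(32 + 2*(√2*2)²) = -(32 + 2*(2*√2)²) = -(32 + 2*8) = -(32 + 16) = -1*48 = -48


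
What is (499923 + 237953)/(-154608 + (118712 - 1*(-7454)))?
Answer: -368938/14221 ≈ -25.943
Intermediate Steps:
(499923 + 237953)/(-154608 + (118712 - 1*(-7454))) = 737876/(-154608 + (118712 + 7454)) = 737876/(-154608 + 126166) = 737876/(-28442) = 737876*(-1/28442) = -368938/14221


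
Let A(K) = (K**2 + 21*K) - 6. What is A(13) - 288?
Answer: 148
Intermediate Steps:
A(K) = -6 + K**2 + 21*K
A(13) - 288 = (-6 + 13**2 + 21*13) - 288 = (-6 + 169 + 273) - 288 = 436 - 288 = 148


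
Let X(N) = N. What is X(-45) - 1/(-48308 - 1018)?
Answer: -2219669/49326 ≈ -45.000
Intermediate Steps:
X(-45) - 1/(-48308 - 1018) = -45 - 1/(-48308 - 1018) = -45 - 1/(-49326) = -45 - 1*(-1/49326) = -45 + 1/49326 = -2219669/49326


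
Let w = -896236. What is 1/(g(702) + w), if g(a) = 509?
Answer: -1/895727 ≈ -1.1164e-6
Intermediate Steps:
1/(g(702) + w) = 1/(509 - 896236) = 1/(-895727) = -1/895727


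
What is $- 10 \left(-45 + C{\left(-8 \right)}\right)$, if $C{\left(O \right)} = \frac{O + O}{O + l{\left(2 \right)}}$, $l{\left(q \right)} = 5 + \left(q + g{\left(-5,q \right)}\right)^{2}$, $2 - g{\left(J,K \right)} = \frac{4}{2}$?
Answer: $610$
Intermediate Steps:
$g{\left(J,K \right)} = 0$ ($g{\left(J,K \right)} = 2 - \frac{4}{2} = 2 - 4 \cdot \frac{1}{2} = 2 - 2 = 0$)
$l{\left(q \right)} = 5 + q^{2}$ ($l{\left(q \right)} = 5 + \left(q + 0\right)^{2} = 5 + q^{2}$)
$C{\left(O \right)} = \frac{2 O}{9 + O}$ ($C{\left(O \right)} = \frac{O + O}{O + \left(5 + 2^{2}\right)} = \frac{2 O}{O + \left(5 + 4\right)} = \frac{2 O}{O + 9} = \frac{2 O}{9 + O}$)
$- 10 \left(-45 + C{\left(-8 \right)}\right) = - 10 \left(-45 + 2 \left(-8\right) \frac{1}{9 - 8}\right) = - 10 \left(-45 + 2 \left(-8\right) 1^{-1}\right) = - 10 \left(-45 + 2 \left(-8\right) 1\right) = - 10 \left(-45 - 16\right) = \left(-10\right) \left(-61\right) = 610$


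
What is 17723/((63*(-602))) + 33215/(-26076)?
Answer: -286976173/164826396 ≈ -1.7411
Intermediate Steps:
17723/((63*(-602))) + 33215/(-26076) = 17723/(-37926) + 33215*(-1/26076) = 17723*(-1/37926) - 33215/26076 = -17723/37926 - 33215/26076 = -286976173/164826396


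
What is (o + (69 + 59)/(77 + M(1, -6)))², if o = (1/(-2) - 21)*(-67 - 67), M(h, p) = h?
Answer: 12638930929/1521 ≈ 8.3096e+6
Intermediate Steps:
o = 2881 (o = (-½ - 21)*(-134) = -43/2*(-134) = 2881)
(o + (69 + 59)/(77 + M(1, -6)))² = (2881 + (69 + 59)/(77 + 1))² = (2881 + 128/78)² = (2881 + 128*(1/78))² = (2881 + 64/39)² = (112423/39)² = 12638930929/1521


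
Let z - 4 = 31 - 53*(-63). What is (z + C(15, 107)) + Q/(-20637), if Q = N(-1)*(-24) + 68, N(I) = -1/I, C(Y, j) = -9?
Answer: 69443461/20637 ≈ 3365.0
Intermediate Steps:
z = 3374 (z = 4 + (31 - 53*(-63)) = 4 + (31 + 3339) = 4 + 3370 = 3374)
Q = 44 (Q = -1/(-1)*(-24) + 68 = -1*(-1)*(-24) + 68 = 1*(-24) + 68 = -24 + 68 = 44)
(z + C(15, 107)) + Q/(-20637) = (3374 - 9) + 44/(-20637) = 3365 + 44*(-1/20637) = 3365 - 44/20637 = 69443461/20637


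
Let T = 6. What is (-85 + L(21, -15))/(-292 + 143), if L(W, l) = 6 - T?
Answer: 85/149 ≈ 0.57047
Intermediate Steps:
L(W, l) = 0 (L(W, l) = 6 - 1*6 = 6 - 6 = 0)
(-85 + L(21, -15))/(-292 + 143) = (-85 + 0)/(-292 + 143) = -85/(-149) = -85*(-1/149) = 85/149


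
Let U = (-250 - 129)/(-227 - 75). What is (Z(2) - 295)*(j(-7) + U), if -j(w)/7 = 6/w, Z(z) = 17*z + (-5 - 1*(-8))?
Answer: -282639/151 ≈ -1871.8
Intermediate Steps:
U = 379/302 (U = -379/(-302) = -379*(-1/302) = 379/302 ≈ 1.2550)
Z(z) = 3 + 17*z (Z(z) = 17*z + (-5 + 8) = 17*z + 3 = 3 + 17*z)
j(w) = -42/w
(Z(2) - 295)*(j(-7) + U) = ((3 + 17*2) - 295)*(-42/(-7) + 379/302) = ((3 + 34) - 295)*(-42*(-1/7) + 379/302) = (37 - 295)*(6 + 379/302) = -258*2191/302 = -282639/151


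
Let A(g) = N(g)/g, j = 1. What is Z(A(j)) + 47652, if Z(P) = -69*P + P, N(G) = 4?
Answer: 47380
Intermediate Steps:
A(g) = 4/g
Z(P) = -68*P
Z(A(j)) + 47652 = -272/1 + 47652 = -272 + 47652 = 47380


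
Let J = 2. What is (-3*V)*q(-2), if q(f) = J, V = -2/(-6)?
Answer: -2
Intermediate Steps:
V = 1/3 (V = -2*(-1/6) = 1/3 ≈ 0.33333)
q(f) = 2
(-3*V)*q(-2) = -3*1/3*2 = -1*2 = -2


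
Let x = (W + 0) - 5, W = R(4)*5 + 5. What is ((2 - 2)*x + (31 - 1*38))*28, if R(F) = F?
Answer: -196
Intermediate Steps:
W = 25 (W = 4*5 + 5 = 20 + 5 = 25)
x = 20 (x = (25 + 0) - 5 = 25 - 5 = 20)
((2 - 2)*x + (31 - 1*38))*28 = ((2 - 2)*20 + (31 - 1*38))*28 = (0*20 + (31 - 38))*28 = (0 - 7)*28 = -7*28 = -196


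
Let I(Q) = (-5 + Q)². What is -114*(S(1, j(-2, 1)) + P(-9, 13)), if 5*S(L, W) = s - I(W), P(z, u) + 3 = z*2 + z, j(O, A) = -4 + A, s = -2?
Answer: 24624/5 ≈ 4924.8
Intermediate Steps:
P(z, u) = -3 + 3*z (P(z, u) = -3 + (z*2 + z) = -3 + (2*z + z) = -3 + 3*z)
S(L, W) = -⅖ - (-5 + W)²/5 (S(L, W) = (-2 - (-5 + W)²)/5 = -⅖ - (-5 + W)²/5)
-114*(S(1, j(-2, 1)) + P(-9, 13)) = -114*((-⅖ - (-5 + (-4 + 1))²/5) + (-3 + 3*(-9))) = -114*((-⅖ - (-5 - 3)²/5) + (-3 - 27)) = -114*((-⅖ - ⅕*(-8)²) - 30) = -114*((-⅖ - ⅕*64) - 30) = -114*((-⅖ - 64/5) - 30) = -114*(-66/5 - 30) = -114*(-216/5) = 24624/5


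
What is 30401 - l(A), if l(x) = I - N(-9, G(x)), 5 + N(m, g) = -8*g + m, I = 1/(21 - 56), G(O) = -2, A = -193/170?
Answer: 1064106/35 ≈ 30403.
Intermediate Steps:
A = -193/170 (A = -193*1/170 = -193/170 ≈ -1.1353)
I = -1/35 (I = 1/(-35) = -1/35 ≈ -0.028571)
N(m, g) = -5 + m - 8*g (N(m, g) = -5 + (-8*g + m) = -5 + (m - 8*g) = -5 + m - 8*g)
l(x) = -71/35 (l(x) = -1/35 - (-5 - 9 - 8*(-2)) = -1/35 - (-5 - 9 + 16) = -1/35 - 1*2 = -1/35 - 2 = -71/35)
30401 - l(A) = 30401 - 1*(-71/35) = 30401 + 71/35 = 1064106/35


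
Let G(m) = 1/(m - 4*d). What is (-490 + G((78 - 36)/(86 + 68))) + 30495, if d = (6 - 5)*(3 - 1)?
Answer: 2550414/85 ≈ 30005.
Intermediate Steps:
d = 2 (d = 1*2 = 2)
G(m) = 1/(-8 + m) (G(m) = 1/(m - 4*2) = 1/(m - 8) = 1/(-8 + m))
(-490 + G((78 - 36)/(86 + 68))) + 30495 = (-490 + 1/(-8 + (78 - 36)/(86 + 68))) + 30495 = (-490 + 1/(-8 + 42/154)) + 30495 = (-490 + 1/(-8 + 42*(1/154))) + 30495 = (-490 + 1/(-8 + 3/11)) + 30495 = (-490 + 1/(-85/11)) + 30495 = (-490 - 11/85) + 30495 = -41661/85 + 30495 = 2550414/85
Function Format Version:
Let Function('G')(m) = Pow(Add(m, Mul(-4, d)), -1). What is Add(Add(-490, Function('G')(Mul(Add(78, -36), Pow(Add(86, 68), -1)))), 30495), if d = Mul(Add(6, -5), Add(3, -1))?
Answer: Rational(2550414, 85) ≈ 30005.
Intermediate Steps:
d = 2 (d = Mul(1, 2) = 2)
Function('G')(m) = Pow(Add(-8, m), -1) (Function('G')(m) = Pow(Add(m, Mul(-4, 2)), -1) = Pow(Add(m, -8), -1) = Pow(Add(-8, m), -1))
Add(Add(-490, Function('G')(Mul(Add(78, -36), Pow(Add(86, 68), -1)))), 30495) = Add(Add(-490, Pow(Add(-8, Mul(Add(78, -36), Pow(Add(86, 68), -1))), -1)), 30495) = Add(Add(-490, Pow(Add(-8, Mul(42, Pow(154, -1))), -1)), 30495) = Add(Add(-490, Pow(Add(-8, Mul(42, Rational(1, 154))), -1)), 30495) = Add(Add(-490, Pow(Add(-8, Rational(3, 11)), -1)), 30495) = Add(Add(-490, Pow(Rational(-85, 11), -1)), 30495) = Add(Add(-490, Rational(-11, 85)), 30495) = Add(Rational(-41661, 85), 30495) = Rational(2550414, 85)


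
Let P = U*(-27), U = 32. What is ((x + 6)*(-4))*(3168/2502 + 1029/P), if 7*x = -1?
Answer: -123451/70056 ≈ -1.7622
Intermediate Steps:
P = -864 (P = 32*(-27) = -864)
x = -⅐ (x = (⅐)*(-1) = -⅐ ≈ -0.14286)
((x + 6)*(-4))*(3168/2502 + 1029/P) = ((-⅐ + 6)*(-4))*(3168/2502 + 1029/(-864)) = ((41/7)*(-4))*(3168*(1/2502) + 1029*(-1/864)) = -164*(176/139 - 343/288)/7 = -164/7*3011/40032 = -123451/70056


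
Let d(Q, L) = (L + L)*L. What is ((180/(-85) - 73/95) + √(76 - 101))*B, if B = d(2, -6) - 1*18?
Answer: -251694/1615 + 270*I ≈ -155.85 + 270.0*I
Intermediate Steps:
d(Q, L) = 2*L² (d(Q, L) = (2*L)*L = 2*L²)
B = 54 (B = 2*(-6)² - 1*18 = 2*36 - 18 = 72 - 18 = 54)
((180/(-85) - 73/95) + √(76 - 101))*B = ((180/(-85) - 73/95) + √(76 - 101))*54 = ((180*(-1/85) - 73*1/95) + √(-25))*54 = ((-36/17 - 73/95) + 5*I)*54 = (-4661/1615 + 5*I)*54 = -251694/1615 + 270*I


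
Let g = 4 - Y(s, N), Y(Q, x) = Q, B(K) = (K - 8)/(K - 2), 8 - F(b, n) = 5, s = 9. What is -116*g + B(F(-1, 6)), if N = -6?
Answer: 575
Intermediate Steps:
F(b, n) = 3 (F(b, n) = 8 - 1*5 = 8 - 5 = 3)
B(K) = (-8 + K)/(-2 + K)
g = -5 (g = 4 - 1*9 = 4 - 9 = -5)
-116*g + B(F(-1, 6)) = -116*(-5) + (-8 + 3)/(-2 + 3) = 580 - 5/1 = 580 + 1*(-5) = 580 - 5 = 575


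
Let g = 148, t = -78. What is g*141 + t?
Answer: 20790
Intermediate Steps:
g*141 + t = 148*141 - 78 = 20868 - 78 = 20790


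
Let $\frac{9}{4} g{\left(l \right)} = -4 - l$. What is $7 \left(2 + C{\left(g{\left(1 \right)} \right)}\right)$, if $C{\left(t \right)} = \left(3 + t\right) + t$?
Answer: $\frac{35}{9} \approx 3.8889$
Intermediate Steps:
$g{\left(l \right)} = - \frac{16}{9} - \frac{4 l}{9}$ ($g{\left(l \right)} = \frac{4 \left(-4 - l\right)}{9} = - \frac{16}{9} - \frac{4 l}{9}$)
$C{\left(t \right)} = 3 + 2 t$
$7 \left(2 + C{\left(g{\left(1 \right)} \right)}\right) = 7 \left(2 + \left(3 + 2 \left(- \frac{16}{9} - \frac{4}{9}\right)\right)\right) = 7 \left(2 + \left(3 + 2 \left(- \frac{20}{9}\right)\right)\right) = 7 \left(2 + \left(3 - \frac{40}{9}\right)\right) = 7 \left(2 - \frac{13}{9}\right) = 7 \cdot \frac{5}{9} = \frac{35}{9}$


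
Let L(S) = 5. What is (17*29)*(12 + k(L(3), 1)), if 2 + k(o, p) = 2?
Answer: 5916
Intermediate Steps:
k(o, p) = 0 (k(o, p) = -2 + 2 = 0)
(17*29)*(12 + k(L(3), 1)) = (17*29)*(12 + 0) = 493*12 = 5916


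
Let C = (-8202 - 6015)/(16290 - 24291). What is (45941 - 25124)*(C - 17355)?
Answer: -45877739742/127 ≈ -3.6124e+8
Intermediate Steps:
C = 677/381 (C = -14217/(-8001) = -14217*(-1/8001) = 677/381 ≈ 1.7769)
(45941 - 25124)*(C - 17355) = (45941 - 25124)*(677/381 - 17355) = 20817*(-6611578/381) = -45877739742/127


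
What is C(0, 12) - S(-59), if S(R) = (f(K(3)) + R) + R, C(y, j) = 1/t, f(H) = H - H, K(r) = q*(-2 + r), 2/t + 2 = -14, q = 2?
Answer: 110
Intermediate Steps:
t = -⅛ (t = 2/(-2 - 14) = 2/(-16) = 2*(-1/16) = -⅛ ≈ -0.12500)
K(r) = -4 + 2*r (K(r) = 2*(-2 + r) = -4 + 2*r)
f(H) = 0
C(y, j) = -8 (C(y, j) = 1/(-⅛) = -8)
S(R) = 2*R (S(R) = (0 + R) + R = R + R = 2*R)
C(0, 12) - S(-59) = -8 - 2*(-59) = -8 - 1*(-118) = -8 + 118 = 110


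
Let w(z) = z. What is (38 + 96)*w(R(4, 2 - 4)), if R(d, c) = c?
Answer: -268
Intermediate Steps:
(38 + 96)*w(R(4, 2 - 4)) = (38 + 96)*(2 - 4) = 134*(-2) = -268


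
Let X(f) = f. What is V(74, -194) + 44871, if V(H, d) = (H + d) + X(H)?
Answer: 44825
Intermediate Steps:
V(H, d) = d + 2*H (V(H, d) = (H + d) + H = d + 2*H)
V(74, -194) + 44871 = (-194 + 2*74) + 44871 = (-194 + 148) + 44871 = -46 + 44871 = 44825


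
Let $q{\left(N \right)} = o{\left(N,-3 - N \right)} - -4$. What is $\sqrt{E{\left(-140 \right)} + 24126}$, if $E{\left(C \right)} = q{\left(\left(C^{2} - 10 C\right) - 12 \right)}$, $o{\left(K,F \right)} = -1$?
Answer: $3 \sqrt{2681} \approx 155.34$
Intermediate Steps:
$q{\left(N \right)} = 3$ ($q{\left(N \right)} = -1 - -4 = -1 + 4 = 3$)
$E{\left(C \right)} = 3$
$\sqrt{E{\left(-140 \right)} + 24126} = \sqrt{3 + 24126} = \sqrt{24129} = 3 \sqrt{2681}$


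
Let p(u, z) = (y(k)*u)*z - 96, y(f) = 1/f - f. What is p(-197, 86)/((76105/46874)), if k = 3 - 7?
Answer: -2982522309/76105 ≈ -39190.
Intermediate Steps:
k = -4
p(u, z) = -96 + 15*u*z/4 (p(u, z) = ((1/(-4) - 1*(-4))*u)*z - 96 = ((-¼ + 4)*u)*z - 96 = (15*u/4)*z - 96 = 15*u*z/4 - 96 = -96 + 15*u*z/4)
p(-197, 86)/((76105/46874)) = (-96 + (15/4)*(-197)*86)/((76105/46874)) = (-96 - 127065/2)/((76105*(1/46874))) = -127257/(2*76105/46874) = -127257/2*46874/76105 = -2982522309/76105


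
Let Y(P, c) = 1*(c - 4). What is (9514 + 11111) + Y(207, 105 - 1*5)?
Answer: 20721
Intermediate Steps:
Y(P, c) = -4 + c (Y(P, c) = 1*(-4 + c) = -4 + c)
(9514 + 11111) + Y(207, 105 - 1*5) = (9514 + 11111) + (-4 + (105 - 1*5)) = 20625 + (-4 + (105 - 5)) = 20625 + (-4 + 100) = 20625 + 96 = 20721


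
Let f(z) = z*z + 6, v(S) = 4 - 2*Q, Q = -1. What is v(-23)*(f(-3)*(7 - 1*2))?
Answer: 450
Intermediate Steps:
v(S) = 6 (v(S) = 4 - 2*(-1) = 4 + 2 = 6)
f(z) = 6 + z² (f(z) = z² + 6 = 6 + z²)
v(-23)*(f(-3)*(7 - 1*2)) = 6*((6 + (-3)²)*(7 - 1*2)) = 6*((6 + 9)*(7 - 2)) = 6*(15*5) = 6*75 = 450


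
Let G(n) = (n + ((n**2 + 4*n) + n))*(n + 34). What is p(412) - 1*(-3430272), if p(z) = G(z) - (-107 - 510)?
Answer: 80239225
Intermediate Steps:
G(n) = (34 + n)*(n**2 + 6*n) (G(n) = (n + (n**2 + 5*n))*(34 + n) = (n**2 + 6*n)*(34 + n) = (34 + n)*(n**2 + 6*n))
p(z) = 617 + z*(204 + z**2 + 40*z) (p(z) = z*(204 + z**2 + 40*z) - (-107 - 510) = z*(204 + z**2 + 40*z) - 1*(-617) = z*(204 + z**2 + 40*z) + 617 = 617 + z*(204 + z**2 + 40*z))
p(412) - 1*(-3430272) = (617 + 412*(204 + 412**2 + 40*412)) - 1*(-3430272) = (617 + 412*(204 + 169744 + 16480)) + 3430272 = (617 + 412*186428) + 3430272 = (617 + 76808336) + 3430272 = 76808953 + 3430272 = 80239225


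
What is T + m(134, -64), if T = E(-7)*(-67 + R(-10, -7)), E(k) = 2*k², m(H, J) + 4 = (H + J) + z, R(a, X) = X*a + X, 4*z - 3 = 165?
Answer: -284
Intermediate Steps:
z = 42 (z = ¾ + (¼)*165 = ¾ + 165/4 = 42)
R(a, X) = X + X*a
m(H, J) = 38 + H + J (m(H, J) = -4 + ((H + J) + 42) = -4 + (42 + H + J) = 38 + H + J)
T = -392 (T = (2*(-7)²)*(-67 - 7*(1 - 10)) = (2*49)*(-67 - 7*(-9)) = 98*(-67 + 63) = 98*(-4) = -392)
T + m(134, -64) = -392 + (38 + 134 - 64) = -392 + 108 = -284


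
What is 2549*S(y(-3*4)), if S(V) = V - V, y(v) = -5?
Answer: 0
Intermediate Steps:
S(V) = 0
2549*S(y(-3*4)) = 2549*0 = 0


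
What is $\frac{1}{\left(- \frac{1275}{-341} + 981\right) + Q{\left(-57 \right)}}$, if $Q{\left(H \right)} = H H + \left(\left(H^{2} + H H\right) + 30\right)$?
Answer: $\frac{341}{3669753} \approx 9.2922 \cdot 10^{-5}$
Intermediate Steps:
$Q{\left(H \right)} = 30 + 3 H^{2}$ ($Q{\left(H \right)} = H^{2} + \left(\left(H^{2} + H^{2}\right) + 30\right) = H^{2} + \left(2 H^{2} + 30\right) = H^{2} + \left(30 + 2 H^{2}\right) = 30 + 3 H^{2}$)
$\frac{1}{\left(- \frac{1275}{-341} + 981\right) + Q{\left(-57 \right)}} = \frac{1}{\left(- \frac{1275}{-341} + 981\right) + \left(30 + 3 \left(-57\right)^{2}\right)} = \frac{1}{\left(\left(-1275\right) \left(- \frac{1}{341}\right) + 981\right) + \left(30 + 3 \cdot 3249\right)} = \frac{1}{\left(\frac{1275}{341} + 981\right) + \left(30 + 9747\right)} = \frac{1}{\frac{335796}{341} + 9777} = \frac{1}{\frac{3669753}{341}} = \frac{341}{3669753}$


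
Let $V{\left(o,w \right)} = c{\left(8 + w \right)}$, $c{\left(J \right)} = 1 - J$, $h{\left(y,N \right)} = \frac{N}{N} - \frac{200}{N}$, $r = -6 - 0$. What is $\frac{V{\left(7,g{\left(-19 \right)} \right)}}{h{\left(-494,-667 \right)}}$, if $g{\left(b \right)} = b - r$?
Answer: $\frac{1334}{289} \approx 4.6159$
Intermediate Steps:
$r = -6$ ($r = -6 + 0 = -6$)
$h{\left(y,N \right)} = 1 - \frac{200}{N}$
$g{\left(b \right)} = 6 + b$ ($g{\left(b \right)} = b - -6 = b + 6 = 6 + b$)
$V{\left(o,w \right)} = -7 - w$ ($V{\left(o,w \right)} = 1 - \left(8 + w\right) = -7 - w$)
$\frac{V{\left(7,g{\left(-19 \right)} \right)}}{h{\left(-494,-667 \right)}} = \frac{-7 - \left(6 - 19\right)}{\frac{1}{-667} \left(-200 - 667\right)} = \frac{-7 - -13}{\left(- \frac{1}{667}\right) \left(-867\right)} = \frac{-7 + 13}{\frac{867}{667}} = 6 \cdot \frac{667}{867} = \frac{1334}{289}$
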